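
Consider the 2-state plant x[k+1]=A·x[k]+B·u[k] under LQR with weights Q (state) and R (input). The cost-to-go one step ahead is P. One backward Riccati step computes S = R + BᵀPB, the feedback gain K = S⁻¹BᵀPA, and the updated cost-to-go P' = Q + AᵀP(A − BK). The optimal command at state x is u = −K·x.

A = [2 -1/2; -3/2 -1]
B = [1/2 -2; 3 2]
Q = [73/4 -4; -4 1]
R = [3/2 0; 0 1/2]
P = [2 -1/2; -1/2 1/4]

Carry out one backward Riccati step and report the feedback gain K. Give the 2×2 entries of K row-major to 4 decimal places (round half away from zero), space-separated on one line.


BᵀP = [-0.5000 0.5000; -5.0000 1.5000]
S = R + BᵀPB = [3/2 0; 0 1/2] + [1.2500 2.0000; 2.0000 13.0000] = [2.7500 2.0000; 2.0000 13.5000]
BᵀPA = [-1.7500 -0.2500; -12.2500 1.0000]
K = S⁻¹·BᵀPA = [0.0264 -0.1623; -0.9113 0.0981]
A−BK = [0.1642 -0.2226; 0.2434 -0.7094]
AᵀP(A−BK) = [0.4450 -0.0821; -0.0821 0.1113]
P' = Q + AᵀP(A−BK) = [18.6950 -4.0821; -4.0821 1.1113]
tr(P') = 19.8064

0.0264 -0.1623 -0.9113 0.0981


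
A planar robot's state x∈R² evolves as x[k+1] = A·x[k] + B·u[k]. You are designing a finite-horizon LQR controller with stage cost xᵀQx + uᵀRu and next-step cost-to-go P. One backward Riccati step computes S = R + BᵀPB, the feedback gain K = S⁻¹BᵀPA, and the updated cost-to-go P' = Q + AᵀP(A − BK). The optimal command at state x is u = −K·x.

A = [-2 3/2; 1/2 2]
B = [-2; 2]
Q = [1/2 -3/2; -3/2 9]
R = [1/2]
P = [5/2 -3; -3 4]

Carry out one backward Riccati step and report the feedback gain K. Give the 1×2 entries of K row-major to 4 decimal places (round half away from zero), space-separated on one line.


BᵀP = [-11.0000 14.0000]
S = R + BᵀPB = [1/2] + [50.0000] = [50.5000]
BᵀPA = [29.0000 11.5000]
K = S⁻¹·BᵀPA = [0.5743 0.2277]
A−BK = [-0.8515 1.9554; -0.6485 1.5446]
AᵀP(A−BK) = [0.3465 -0.3540; -0.3540 1.0062]
P' = Q + AᵀP(A−BK) = [0.8465 -1.8540; -1.8540 10.0062]
tr(P') = 10.8527

0.5743 0.2277


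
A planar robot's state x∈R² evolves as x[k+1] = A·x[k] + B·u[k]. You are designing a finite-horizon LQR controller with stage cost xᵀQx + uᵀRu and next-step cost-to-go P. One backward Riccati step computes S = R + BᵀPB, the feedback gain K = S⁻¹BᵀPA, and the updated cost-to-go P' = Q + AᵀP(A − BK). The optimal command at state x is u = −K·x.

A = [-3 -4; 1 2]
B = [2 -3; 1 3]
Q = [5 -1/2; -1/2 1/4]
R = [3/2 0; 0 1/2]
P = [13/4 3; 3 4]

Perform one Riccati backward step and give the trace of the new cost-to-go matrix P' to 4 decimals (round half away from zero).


BᵀP = [9.5000 10.0000; -0.7500 3.0000]
S = R + BᵀPB = [3/2 0; 0 1/2] + [29.0000 1.5000; 1.5000 11.2500] = [30.5000 1.5000; 1.5000 11.7500]
BᵀPA = [-18.5000 -18.0000; 5.2500 9.0000]
K = S⁻¹·BᵀPA = [-0.6325 -0.6318; 0.5276 0.8466]
A−BK = [-0.1523 -0.1966; 0.0498 0.0920]
AᵀP(A−BK) = [0.7790 0.8670; 0.8670 1.0081]
P' = Q + AᵀP(A−BK) = [5.7790 0.3670; 0.3670 1.2581]
tr(P') = 7.0371

7.0371


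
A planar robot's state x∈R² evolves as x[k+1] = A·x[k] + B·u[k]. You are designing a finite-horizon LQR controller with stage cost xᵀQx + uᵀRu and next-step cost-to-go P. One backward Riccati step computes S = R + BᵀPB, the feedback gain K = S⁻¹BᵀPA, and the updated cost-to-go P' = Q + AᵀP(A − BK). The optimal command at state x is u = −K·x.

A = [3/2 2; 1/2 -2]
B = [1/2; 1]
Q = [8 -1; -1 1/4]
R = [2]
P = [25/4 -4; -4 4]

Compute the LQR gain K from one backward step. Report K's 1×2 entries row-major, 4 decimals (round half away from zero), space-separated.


-0.0877 -1.6140

BᵀP = [-0.8750 2.0000]
S = R + BᵀPB = [2] + [1.5625] = [3.5625]
BᵀPA = [-0.3125 -5.7500]
K = S⁻¹·BᵀPA = [-0.0877 -1.6140]
A−BK = [1.5439 2.8070; 0.5877 -0.3860]
AᵀP(A−BK) = [9.0351 22.2456; 22.2456 63.7193]
P' = Q + AᵀP(A−BK) = [17.0351 21.2456; 21.2456 63.9693]
tr(P') = 81.0044


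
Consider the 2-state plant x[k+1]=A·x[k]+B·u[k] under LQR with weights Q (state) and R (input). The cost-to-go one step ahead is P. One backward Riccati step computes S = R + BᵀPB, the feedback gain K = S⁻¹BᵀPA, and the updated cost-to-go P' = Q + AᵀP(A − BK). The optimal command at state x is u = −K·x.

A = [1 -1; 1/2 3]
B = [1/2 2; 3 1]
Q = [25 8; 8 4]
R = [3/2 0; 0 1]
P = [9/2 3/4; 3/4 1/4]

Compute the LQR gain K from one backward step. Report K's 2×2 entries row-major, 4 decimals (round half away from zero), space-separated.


BᵀP = [4.5000 1.1250; 9.7500 1.7500]
S = R + BᵀPB = [3/2 0; 0 1] + [5.6250 10.1250; 10.1250 21.2500] = [7.1250 10.1250; 10.1250 22.2500]
BᵀPA = [5.0625 -1.1250; 10.6250 -4.5000]
K = S⁻¹·BᵀPA = [0.0904 0.3665; 0.4364 -0.3690]
A−BK = [0.0820 -0.4452; -0.2075 2.2695]
AᵀP(A−BK) = [0.2182 -0.1845; -0.1845 1.0017]
P' = Q + AᵀP(A−BK) = [25.2182 7.8155; 7.8155 5.0017]
tr(P') = 30.2199

0.0904 0.3665 0.4364 -0.3690


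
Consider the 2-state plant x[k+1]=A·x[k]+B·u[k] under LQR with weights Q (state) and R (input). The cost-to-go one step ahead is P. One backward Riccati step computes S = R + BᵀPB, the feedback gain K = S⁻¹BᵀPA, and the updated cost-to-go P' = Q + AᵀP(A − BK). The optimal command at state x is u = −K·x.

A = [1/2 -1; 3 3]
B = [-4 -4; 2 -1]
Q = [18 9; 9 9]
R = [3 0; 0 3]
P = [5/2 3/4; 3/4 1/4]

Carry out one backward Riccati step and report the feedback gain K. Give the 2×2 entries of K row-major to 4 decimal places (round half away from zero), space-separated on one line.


BᵀP = [-8.5000 -2.5000; -10.7500 -3.2500]
S = R + BᵀPB = [3 0; 0 3] + [29.0000 36.5000; 36.5000 46.2500] = [32.0000 36.5000; 36.5000 49.2500]
BᵀPA = [-11.7500 1.0000; -15.1250 1.0000]
K = S⁻¹·BᵀPA = [-0.1092 0.0523; -0.2262 -0.0185]
A−BK = [-0.8415 -0.8646; 2.9923 2.8769]
AᵀP(A−BK) = [0.4210 0.2104; 0.2104 0.2162]
P' = Q + AᵀP(A−BK) = [18.4210 9.2104; 9.2104 9.2162]
tr(P') = 27.6371

-0.1092 0.0523 -0.2262 -0.0185


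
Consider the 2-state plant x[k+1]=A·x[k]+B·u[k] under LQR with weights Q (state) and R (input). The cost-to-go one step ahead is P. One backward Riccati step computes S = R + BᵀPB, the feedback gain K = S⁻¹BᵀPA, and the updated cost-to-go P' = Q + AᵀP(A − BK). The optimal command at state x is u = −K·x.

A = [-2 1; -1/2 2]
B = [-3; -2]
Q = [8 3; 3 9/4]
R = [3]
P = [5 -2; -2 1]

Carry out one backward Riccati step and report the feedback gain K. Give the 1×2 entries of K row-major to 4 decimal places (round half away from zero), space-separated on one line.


0.7143 -0.1071

BᵀP = [-11.0000 4.0000]
S = R + BᵀPB = [3] + [25.0000] = [28.0000]
BᵀPA = [20.0000 -3.0000]
K = S⁻¹·BᵀPA = [0.7143 -0.1071]
A−BK = [0.1429 0.6786; 0.9286 1.7857]
AᵀP(A−BK) = [1.9643 0.1429; 0.1429 0.6786]
P' = Q + AᵀP(A−BK) = [9.9643 3.1429; 3.1429 2.9286]
tr(P') = 12.8929


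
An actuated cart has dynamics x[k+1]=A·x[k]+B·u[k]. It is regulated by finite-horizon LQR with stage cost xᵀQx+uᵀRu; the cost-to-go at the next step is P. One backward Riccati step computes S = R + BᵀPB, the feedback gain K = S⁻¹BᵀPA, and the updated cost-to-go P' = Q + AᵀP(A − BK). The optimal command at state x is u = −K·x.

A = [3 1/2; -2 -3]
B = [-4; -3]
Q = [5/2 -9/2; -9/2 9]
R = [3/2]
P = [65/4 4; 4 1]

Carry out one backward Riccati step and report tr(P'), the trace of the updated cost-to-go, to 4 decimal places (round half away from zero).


BᵀP = [-77.0000 -19.0000]
S = R + BᵀPB = [3/2] + [365.0000] = [366.5000]
BᵀPA = [-193.0000 18.5000]
K = S⁻¹·BᵀPA = [-0.5266 0.0505]
A−BK = [0.8936 0.7019; -3.5798 -2.8486]
AᵀP(A−BK) = [0.6156 0.1172; 0.1172 0.1287]
P' = Q + AᵀP(A−BK) = [3.1156 -4.3828; -4.3828 9.1287]
tr(P') = 12.2443

12.2443


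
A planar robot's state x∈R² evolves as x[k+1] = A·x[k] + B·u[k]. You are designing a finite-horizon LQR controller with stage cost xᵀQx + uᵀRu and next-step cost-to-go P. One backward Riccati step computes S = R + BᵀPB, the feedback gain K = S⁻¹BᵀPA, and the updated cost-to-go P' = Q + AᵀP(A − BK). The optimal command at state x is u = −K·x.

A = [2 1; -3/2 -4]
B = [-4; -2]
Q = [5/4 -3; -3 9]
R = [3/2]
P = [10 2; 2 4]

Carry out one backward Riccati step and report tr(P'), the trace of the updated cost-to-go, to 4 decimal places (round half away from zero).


BᵀP = [-44.0000 -16.0000]
S = R + BᵀPB = [3/2] + [208.0000] = [209.5000]
BᵀPA = [-64.0000 20.0000]
K = S⁻¹·BᵀPA = [-0.3055 0.0955]
A−BK = [0.7780 1.3819; -2.1110 -3.8091]
AᵀP(A−BK) = [17.4487 31.1098; 31.1098 56.0907]
P' = Q + AᵀP(A−BK) = [18.6987 28.1098; 28.1098 65.0907]
tr(P') = 83.7894

83.7894


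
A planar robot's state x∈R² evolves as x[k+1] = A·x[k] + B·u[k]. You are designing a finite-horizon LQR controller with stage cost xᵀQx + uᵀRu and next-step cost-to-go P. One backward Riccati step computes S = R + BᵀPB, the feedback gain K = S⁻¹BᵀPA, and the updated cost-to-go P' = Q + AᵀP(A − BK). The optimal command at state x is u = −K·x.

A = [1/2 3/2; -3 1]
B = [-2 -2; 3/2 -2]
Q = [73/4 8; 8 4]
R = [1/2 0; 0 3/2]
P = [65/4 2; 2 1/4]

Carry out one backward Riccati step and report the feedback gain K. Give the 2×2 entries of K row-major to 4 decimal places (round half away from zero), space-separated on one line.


BᵀP = [-29.5000 -3.6250; -36.5000 -4.5000]
S = R + BᵀPB = [1/2 0; 0 3/2] + [53.5625 66.2500; 66.2500 82.0000] = [54.0625 66.2500; 66.2500 83.5000]
BᵀPA = [-3.8750 -47.8750; -4.7500 -59.2500]
K = S⁻¹·BᵀPA = [-0.0709 -0.5773; -0.0006 -0.2516]
A−BK = [0.3569 -0.1577; -2.8949 1.3628]
AᵀP(A−BK) = [0.0348 0.0056; 0.0056 0.2703]
P' = Q + AᵀP(A−BK) = [18.2848 8.0056; 8.0056 4.2703]
tr(P') = 22.5551

-0.0709 -0.5773 -0.0006 -0.2516


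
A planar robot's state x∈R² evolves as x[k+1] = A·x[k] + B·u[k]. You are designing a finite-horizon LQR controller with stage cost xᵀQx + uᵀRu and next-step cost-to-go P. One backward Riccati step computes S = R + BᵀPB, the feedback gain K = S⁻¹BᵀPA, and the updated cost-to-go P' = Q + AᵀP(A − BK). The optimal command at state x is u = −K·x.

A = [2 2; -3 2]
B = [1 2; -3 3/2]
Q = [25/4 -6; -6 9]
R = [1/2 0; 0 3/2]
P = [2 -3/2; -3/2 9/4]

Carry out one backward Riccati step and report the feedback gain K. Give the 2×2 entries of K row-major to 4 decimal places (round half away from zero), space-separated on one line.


1.1832 -0.1256 0.2940 0.7782

BᵀP = [6.5000 -8.2500; 1.7500 0.3750]
S = R + BᵀPB = [1/2 0; 0 3/2] + [31.2500 0.6250; 0.6250 4.0625] = [31.7500 0.6250; 0.6250 5.5625]
BᵀPA = [37.7500 -3.5000; 2.3750 4.2500]
K = S⁻¹·BᵀPA = [1.1832 -0.1256; 0.2940 0.7782]
A−BK = [0.2288 0.5692; 0.1085 0.4561]
AᵀP(A−BK) = [0.8863 0.3916; 0.3916 1.2534]
P' = Q + AᵀP(A−BK) = [7.1363 -5.6084; -5.6084 10.2534]
tr(P') = 17.3897


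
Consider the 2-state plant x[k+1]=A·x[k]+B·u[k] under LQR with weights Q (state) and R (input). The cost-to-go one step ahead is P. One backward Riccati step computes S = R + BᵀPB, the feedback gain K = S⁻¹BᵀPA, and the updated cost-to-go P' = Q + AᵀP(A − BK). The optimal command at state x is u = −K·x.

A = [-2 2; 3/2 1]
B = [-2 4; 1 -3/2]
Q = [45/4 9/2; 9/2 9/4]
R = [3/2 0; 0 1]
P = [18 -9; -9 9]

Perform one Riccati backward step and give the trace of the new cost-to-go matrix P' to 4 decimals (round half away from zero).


24.0731

BᵀP = [-45.0000 27.0000; 85.5000 -49.5000]
S = R + BᵀPB = [3/2 0; 0 1] + [117.0000 -220.5000; -220.5000 416.2500] = [118.5000 -220.5000; -220.5000 417.2500]
BᵀPA = [130.5000 -63.0000; -245.2500 121.5000]
K = S⁻¹·BᵀPA = [0.4533 0.6117; -0.3482 0.6145]
A−BK = [0.2995 0.7656; 0.5244 1.3100]
AᵀP(A−BK) = [1.6919 3.3673; 3.3673 8.8812]
P' = Q + AᵀP(A−BK) = [12.9419 7.8673; 7.8673 11.1312]
tr(P') = 24.0731


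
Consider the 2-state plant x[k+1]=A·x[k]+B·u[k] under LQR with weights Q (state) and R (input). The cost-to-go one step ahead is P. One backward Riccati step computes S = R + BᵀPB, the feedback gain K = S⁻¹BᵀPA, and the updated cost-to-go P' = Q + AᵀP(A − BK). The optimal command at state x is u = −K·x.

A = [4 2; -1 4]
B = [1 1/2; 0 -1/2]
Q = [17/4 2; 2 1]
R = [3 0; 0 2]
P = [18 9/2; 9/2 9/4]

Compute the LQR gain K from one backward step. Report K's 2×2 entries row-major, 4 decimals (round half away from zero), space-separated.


BᵀP = [18.0000 4.5000; 6.7500 1.1250]
S = R + BᵀPB = [3 0; 0 2] + [18.0000 6.7500; 6.7500 2.8125] = [21.0000 6.7500; 6.7500 4.8125]
BᵀPA = [67.5000 54.0000; 25.8750 18.0000]
K = S⁻¹·BᵀPA = [2.7061 2.4932; 1.5811 0.2432]
A−BK = [0.5034 -0.6149; -0.2095 4.1216]
AᵀP(A−BK) = [30.6791 23.4122; 23.4122 40.9865]
P' = Q + AᵀP(A−BK) = [34.9291 25.4122; 25.4122 41.9865]
tr(P') = 76.9155

2.7061 2.4932 1.5811 0.2432


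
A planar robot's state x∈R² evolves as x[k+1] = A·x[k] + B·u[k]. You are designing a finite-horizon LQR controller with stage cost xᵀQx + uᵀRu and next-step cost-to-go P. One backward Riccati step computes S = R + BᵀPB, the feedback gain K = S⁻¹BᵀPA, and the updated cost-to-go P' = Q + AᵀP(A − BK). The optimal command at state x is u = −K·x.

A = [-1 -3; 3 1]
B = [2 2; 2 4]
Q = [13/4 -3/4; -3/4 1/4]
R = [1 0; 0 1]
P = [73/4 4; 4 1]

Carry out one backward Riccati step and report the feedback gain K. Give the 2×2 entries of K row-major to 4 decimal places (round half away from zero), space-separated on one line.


BᵀP = [44.5000 10.0000; 52.5000 12.0000]
S = R + BᵀPB = [1 0; 0 1] + [109.0000 129.0000; 129.0000 153.0000] = [110.0000 129.0000; 129.0000 154.0000]
BᵀPA = [-14.5000 -123.5000; -16.5000 -145.5000]
K = S⁻¹·BᵀPA = [-0.3495 -0.8344; 0.1856 -0.2458]
A−BK = [-0.6722 -0.8395; 2.9565 3.6522]
AᵀP(A−BK) = [1.2450 1.5945; 1.5945 2.4289]
P' = Q + AᵀP(A−BK) = [4.4950 0.8445; 0.8445 2.6789]
tr(P') = 7.1739

-0.3495 -0.8344 0.1856 -0.2458


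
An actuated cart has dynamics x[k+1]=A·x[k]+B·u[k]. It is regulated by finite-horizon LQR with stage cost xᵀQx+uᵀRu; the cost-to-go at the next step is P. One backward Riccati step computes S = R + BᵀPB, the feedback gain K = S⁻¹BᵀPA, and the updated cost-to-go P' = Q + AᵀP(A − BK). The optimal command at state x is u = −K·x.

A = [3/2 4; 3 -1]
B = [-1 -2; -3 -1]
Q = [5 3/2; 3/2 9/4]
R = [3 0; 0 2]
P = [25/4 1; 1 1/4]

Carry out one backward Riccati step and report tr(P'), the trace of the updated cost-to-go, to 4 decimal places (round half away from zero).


14.5078

BᵀP = [-9.2500 -1.7500; -13.5000 -2.2500]
S = R + BᵀPB = [3 0; 0 2] + [14.5000 20.2500; 20.2500 29.2500] = [17.5000 20.2500; 20.2500 31.2500]
BᵀPA = [-19.1250 -35.2500; -27.0000 -51.7500]
K = S⁻¹·BᵀPA = [-0.3721 -0.3920; -0.6229 -1.4020]
A−BK = [-0.1179 0.8040; 1.2608 -3.5779]
AᵀP(A−BK) = [1.3784 1.8995; 1.8995 5.8794]
P' = Q + AᵀP(A−BK) = [6.3784 3.3995; 3.3995 8.1294]
tr(P') = 14.5078


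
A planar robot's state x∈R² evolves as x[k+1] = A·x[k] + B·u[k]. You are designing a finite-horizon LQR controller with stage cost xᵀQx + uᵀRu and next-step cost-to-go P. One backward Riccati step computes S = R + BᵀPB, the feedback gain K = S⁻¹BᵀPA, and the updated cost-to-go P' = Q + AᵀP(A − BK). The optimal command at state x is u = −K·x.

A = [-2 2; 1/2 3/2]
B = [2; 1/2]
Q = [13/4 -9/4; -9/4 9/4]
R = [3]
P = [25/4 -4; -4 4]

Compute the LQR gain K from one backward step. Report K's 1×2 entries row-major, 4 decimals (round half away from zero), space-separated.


BᵀP = [10.5000 -6.0000]
S = R + BᵀPB = [3] + [18.0000] = [21.0000]
BᵀPA = [-24.0000 12.0000]
K = S⁻¹·BᵀPA = [-1.1429 0.5714]
A−BK = [0.2857 0.8571; 1.0714 1.2143]
AᵀP(A−BK) = [6.5714 -0.2857; -0.2857 3.1429]
P' = Q + AᵀP(A−BK) = [9.8214 -2.5357; -2.5357 5.3929]
tr(P') = 15.2143

-1.1429 0.5714


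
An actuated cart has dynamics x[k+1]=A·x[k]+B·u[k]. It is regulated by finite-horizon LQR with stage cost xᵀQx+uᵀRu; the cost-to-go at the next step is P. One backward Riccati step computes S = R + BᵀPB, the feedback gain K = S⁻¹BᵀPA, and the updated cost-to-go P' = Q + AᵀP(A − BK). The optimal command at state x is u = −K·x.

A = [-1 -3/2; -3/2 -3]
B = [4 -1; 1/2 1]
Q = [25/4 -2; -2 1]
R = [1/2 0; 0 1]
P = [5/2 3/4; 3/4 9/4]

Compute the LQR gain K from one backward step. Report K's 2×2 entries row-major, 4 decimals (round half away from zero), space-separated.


-0.4960 -0.8802 -0.8471 -1.7356

BᵀP = [10.3750 4.1250; -1.7500 1.5000]
S = R + BᵀPB = [1/2 0; 0 1] + [43.5625 -6.2500; -6.2500 3.2500] = [44.0625 -6.2500; -6.2500 4.2500]
BᵀPA = [-16.5625 -27.9375; -0.5000 -1.8750]
K = S⁻¹·BᵀPA = [-0.4960 -0.8802; -0.8471 -1.7356]
A−BK = [0.1371 0.2853; -0.4048 -0.8242]
AᵀP(A−BK) = [1.1732 2.3658; 2.3658 4.7792]
P' = Q + AᵀP(A−BK) = [7.4232 0.3658; 0.3658 5.7792]
tr(P') = 13.2024


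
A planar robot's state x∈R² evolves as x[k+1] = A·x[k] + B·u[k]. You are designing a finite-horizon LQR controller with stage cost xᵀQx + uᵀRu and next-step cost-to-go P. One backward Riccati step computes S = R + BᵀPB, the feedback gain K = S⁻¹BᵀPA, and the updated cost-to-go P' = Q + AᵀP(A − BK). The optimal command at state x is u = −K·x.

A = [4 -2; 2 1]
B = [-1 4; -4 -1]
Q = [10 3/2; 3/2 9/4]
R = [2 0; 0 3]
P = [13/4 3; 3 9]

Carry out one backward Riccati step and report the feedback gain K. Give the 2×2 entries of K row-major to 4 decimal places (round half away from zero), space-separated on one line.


BᵀP = [-15.2500 -39.0000; 10.0000 3.0000]
S = R + BᵀPB = [2 0; 0 3] + [171.2500 -22.0000; -22.0000 37.0000] = [173.2500 -22.0000; -22.0000 40.0000]
BᵀPA = [-139.0000 -8.5000; 46.0000 -17.0000]
K = S⁻¹·BᵀPA = [-0.7056 -0.1108; 0.7619 -0.4859]
A−BK = [0.2467 -0.1671; -0.0603 0.0710]
AᵀP(A−BK) = [2.8785 -1.0441; -1.0441 0.7978]
P' = Q + AᵀP(A−BK) = [12.8785 0.4559; 0.4559 3.0478]
tr(P') = 15.9263

-0.7056 -0.1108 0.7619 -0.4859


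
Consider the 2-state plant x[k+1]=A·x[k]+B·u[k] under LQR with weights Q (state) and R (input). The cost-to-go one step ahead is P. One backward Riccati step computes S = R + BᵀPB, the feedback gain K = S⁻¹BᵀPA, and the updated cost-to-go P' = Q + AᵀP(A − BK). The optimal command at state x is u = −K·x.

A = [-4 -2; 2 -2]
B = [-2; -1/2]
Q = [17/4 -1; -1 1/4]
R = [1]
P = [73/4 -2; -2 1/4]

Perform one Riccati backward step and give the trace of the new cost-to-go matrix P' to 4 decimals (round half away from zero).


BᵀP = [-35.5000 3.8750]
S = R + BᵀPB = [1] + [69.0625] = [70.0625]
BᵀPA = [149.7500 63.2500]
K = S⁻¹·BᵀPA = [2.1374 0.9028]
A−BK = [0.2748 -0.1945; 3.0687 -1.5486]
AᵀP(A−BK) = [4.9277 1.8109; 1.8109 0.9001]
P' = Q + AᵀP(A−BK) = [9.1777 0.8109; 0.8109 1.1501]
tr(P') = 10.3278

10.3278


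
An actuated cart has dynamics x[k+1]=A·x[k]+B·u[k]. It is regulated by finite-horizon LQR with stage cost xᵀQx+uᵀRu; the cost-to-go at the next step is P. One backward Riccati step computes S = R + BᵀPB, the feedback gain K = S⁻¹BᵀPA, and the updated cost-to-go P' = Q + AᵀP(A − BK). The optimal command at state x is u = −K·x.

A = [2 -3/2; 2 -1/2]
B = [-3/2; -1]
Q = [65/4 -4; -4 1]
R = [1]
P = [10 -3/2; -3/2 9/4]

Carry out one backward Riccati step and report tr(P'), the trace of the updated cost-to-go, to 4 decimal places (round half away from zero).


21.4596

BᵀP = [-13.5000 0.0000]
S = R + BᵀPB = [1] + [20.2500] = [21.2500]
BᵀPA = [-27.0000 20.2500]
K = S⁻¹·BᵀPA = [-1.2706 0.9529]
A−BK = [0.0941 -0.0706; 0.7294 0.4529]
AᵀP(A−BK) = [2.6941 -0.5206; -0.5206 1.5154]
P' = Q + AᵀP(A−BK) = [18.9441 -4.5206; -4.5206 2.5154]
tr(P') = 21.4596


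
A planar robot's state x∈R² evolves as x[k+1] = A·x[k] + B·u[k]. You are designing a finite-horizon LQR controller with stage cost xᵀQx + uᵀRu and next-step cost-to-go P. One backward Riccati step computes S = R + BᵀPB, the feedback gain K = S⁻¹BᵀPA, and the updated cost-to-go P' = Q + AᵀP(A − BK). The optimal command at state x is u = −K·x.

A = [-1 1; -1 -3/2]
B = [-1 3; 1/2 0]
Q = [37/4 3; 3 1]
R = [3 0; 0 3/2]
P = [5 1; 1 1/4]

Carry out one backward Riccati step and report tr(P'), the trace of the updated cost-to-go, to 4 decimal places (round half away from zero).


10.7106

BᵀP = [-4.5000 -0.8750; 15.0000 3.0000]
S = R + BᵀPB = [3 0; 0 3/2] + [4.0625 -13.5000; -13.5000 45.0000] = [7.0625 -13.5000; -13.5000 46.5000]
BᵀPA = [5.3750 -3.1875; -18.0000 10.5000]
K = S⁻¹·BᵀPA = [0.0475 -0.0443; -0.3733 0.2130]
A−BK = [0.1674 0.3169; -1.0237 -1.4779]
AᵀP(A−BK) = [0.2752 -0.0539; -0.0539 0.1854]
P' = Q + AᵀP(A−BK) = [9.5252 2.9461; 2.9461 1.1854]
tr(P') = 10.7106


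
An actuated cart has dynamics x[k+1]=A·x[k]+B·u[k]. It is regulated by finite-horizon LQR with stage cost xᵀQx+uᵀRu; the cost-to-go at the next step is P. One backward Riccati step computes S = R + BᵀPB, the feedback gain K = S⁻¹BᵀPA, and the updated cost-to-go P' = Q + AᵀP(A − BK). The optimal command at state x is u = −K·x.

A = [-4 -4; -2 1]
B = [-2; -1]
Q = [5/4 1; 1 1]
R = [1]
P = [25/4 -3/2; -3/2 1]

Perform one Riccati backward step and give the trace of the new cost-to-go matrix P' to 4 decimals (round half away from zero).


18.2976

BᵀP = [-11.0000 2.0000]
S = R + BᵀPB = [1] + [20.0000] = [21.0000]
BᵀPA = [40.0000 46.0000]
K = S⁻¹·BᵀPA = [1.9048 2.1905]
A−BK = [-0.1905 0.3810; -0.0952 3.1905]
AᵀP(A−BK) = [3.8095 4.3810; 4.3810 12.2381]
P' = Q + AᵀP(A−BK) = [5.0595 5.3810; 5.3810 13.2381]
tr(P') = 18.2976


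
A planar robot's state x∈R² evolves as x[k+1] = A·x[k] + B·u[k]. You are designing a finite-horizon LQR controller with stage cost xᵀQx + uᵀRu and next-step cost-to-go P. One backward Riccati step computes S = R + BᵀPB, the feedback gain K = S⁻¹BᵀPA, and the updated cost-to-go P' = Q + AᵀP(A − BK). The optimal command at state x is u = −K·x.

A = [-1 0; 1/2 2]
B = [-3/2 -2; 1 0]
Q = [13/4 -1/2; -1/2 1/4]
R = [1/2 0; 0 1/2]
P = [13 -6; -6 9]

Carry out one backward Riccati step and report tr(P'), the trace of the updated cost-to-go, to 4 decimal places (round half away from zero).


6.3275

BᵀP = [-25.5000 18.0000; -26.0000 12.0000]
S = R + BᵀPB = [1/2 0; 0 1/2] + [56.2500 51.0000; 51.0000 52.0000] = [56.7500 51.0000; 51.0000 52.5000]
BᵀPA = [34.5000 36.0000; 32.0000 24.0000]
K = S⁻¹·BᵀPA = [0.4737 1.7602; 0.1493 -1.2527]
A−BK = [0.0093 0.1348; 0.0263 0.2398]
AᵀP(A−BK) = [0.1278 0.3617; 0.3617 2.6997]
P' = Q + AᵀP(A−BK) = [3.3778 -0.1383; -0.1383 2.9497]
tr(P') = 6.3275


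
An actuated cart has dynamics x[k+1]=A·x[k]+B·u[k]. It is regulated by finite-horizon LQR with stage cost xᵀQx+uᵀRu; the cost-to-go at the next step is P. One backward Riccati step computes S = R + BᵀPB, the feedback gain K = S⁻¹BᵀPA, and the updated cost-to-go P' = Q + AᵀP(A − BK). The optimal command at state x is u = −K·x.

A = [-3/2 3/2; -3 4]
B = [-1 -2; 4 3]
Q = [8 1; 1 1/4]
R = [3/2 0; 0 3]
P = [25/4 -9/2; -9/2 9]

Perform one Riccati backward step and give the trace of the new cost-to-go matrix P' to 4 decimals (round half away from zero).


28.5951

BᵀP = [-24.2500 40.5000; -26.0000 36.0000]
S = R + BᵀPB = [3/2 0; 0 3] + [186.2500 170.0000; 170.0000 160.0000] = [187.7500 170.0000; 170.0000 163.0000]
BᵀPA = [-85.1250 125.6250; -69.0000 105.0000]
K = S⁻¹·BᵀPA = [-1.2596 1.5423; 0.8904 -0.9643]
A−BK = [-0.9789 1.1136; -0.6328 0.7239]
AᵀP(A−BK) = [8.7756 -10.0656; -10.0656 11.5695]
P' = Q + AᵀP(A−BK) = [16.7756 -9.0656; -9.0656 11.8195]
tr(P') = 28.5951


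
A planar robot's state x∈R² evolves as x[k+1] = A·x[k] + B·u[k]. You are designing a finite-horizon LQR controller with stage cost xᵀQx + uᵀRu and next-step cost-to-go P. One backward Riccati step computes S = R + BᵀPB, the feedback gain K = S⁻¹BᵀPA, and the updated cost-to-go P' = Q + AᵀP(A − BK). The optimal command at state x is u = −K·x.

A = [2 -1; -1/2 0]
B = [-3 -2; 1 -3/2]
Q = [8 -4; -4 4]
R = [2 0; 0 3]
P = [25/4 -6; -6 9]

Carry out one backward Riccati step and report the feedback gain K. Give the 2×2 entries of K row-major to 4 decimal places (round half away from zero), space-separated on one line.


BᵀP = [-24.7500 27.0000; -3.5000 -1.5000]
S = R + BᵀPB = [2 0; 0 3] + [101.2500 9.0000; 9.0000 9.2500] = [103.2500 9.0000; 9.0000 12.2500]
BᵀPA = [-63.0000 24.7500; -6.2500 3.5000]
K = S⁻¹·BᵀPA = [-0.6044 0.2295; -0.0662 0.1171]
A−BK = [0.0545 -0.0773; 0.0052 -0.0539]
AᵀP(A−BK) = [0.7591 -0.3095; -0.3095 0.1600]
P' = Q + AᵀP(A−BK) = [8.7591 -4.3095; -4.3095 4.1600]
tr(P') = 12.9191

-0.6044 0.2295 -0.0662 0.1171


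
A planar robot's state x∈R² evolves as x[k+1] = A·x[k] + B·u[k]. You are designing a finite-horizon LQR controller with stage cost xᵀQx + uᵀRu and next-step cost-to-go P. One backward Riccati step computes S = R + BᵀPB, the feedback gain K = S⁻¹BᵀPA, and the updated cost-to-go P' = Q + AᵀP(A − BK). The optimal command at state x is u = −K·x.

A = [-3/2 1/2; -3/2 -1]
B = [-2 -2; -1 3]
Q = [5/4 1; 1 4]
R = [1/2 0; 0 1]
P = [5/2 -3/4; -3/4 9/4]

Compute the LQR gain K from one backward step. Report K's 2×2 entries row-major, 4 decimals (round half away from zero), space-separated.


BᵀP = [-4.2500 -0.7500; -7.2500 8.2500]
S = R + BᵀPB = [1/2 0; 0 1] + [9.2500 6.2500; 6.2500 39.2500] = [9.7500 6.2500; 6.2500 40.2500]
BᵀPA = [7.5000 -1.3750; -1.5000 -11.8750]
K = S⁻¹·BᵀPA = [0.8808 0.0534; -0.1740 -0.3033]
A−BK = [-0.0865 0.0002; -0.0971 -0.0366]
AᵀP(A−BK) = [0.4455 0.0819; 0.0819 0.0965]
P' = Q + AᵀP(A−BK) = [1.6955 1.0819; 1.0819 4.0965]
tr(P') = 5.7920

0.8808 0.0534 -0.1740 -0.3033


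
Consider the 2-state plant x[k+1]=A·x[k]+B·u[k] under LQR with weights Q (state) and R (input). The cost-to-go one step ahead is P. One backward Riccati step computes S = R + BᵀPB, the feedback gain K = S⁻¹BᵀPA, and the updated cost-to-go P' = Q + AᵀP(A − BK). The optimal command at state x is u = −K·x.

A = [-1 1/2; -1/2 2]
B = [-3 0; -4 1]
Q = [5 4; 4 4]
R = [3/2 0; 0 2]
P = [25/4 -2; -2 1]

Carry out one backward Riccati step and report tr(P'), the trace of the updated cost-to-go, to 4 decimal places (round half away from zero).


BᵀP = [-10.7500 2.0000; -2.0000 1.0000]
S = R + BᵀPB = [3/2 0; 0 2] + [24.2500 2.0000; 2.0000 1.0000] = [25.7500 2.0000; 2.0000 3.0000]
BᵀPA = [9.7500 -1.3750; 1.5000 1.0000]
K = S⁻¹·BᵀPA = [0.3584 -0.0836; 0.2611 0.3891]
A−BK = [0.0751 0.2491; 0.6724 1.2765]
AᵀP(A−BK) = [0.6143 0.6067; 0.6067 1.0584]
P' = Q + AᵀP(A−BK) = [5.6143 4.6067; 4.6067 5.0584]
tr(P') = 10.6728

10.6728


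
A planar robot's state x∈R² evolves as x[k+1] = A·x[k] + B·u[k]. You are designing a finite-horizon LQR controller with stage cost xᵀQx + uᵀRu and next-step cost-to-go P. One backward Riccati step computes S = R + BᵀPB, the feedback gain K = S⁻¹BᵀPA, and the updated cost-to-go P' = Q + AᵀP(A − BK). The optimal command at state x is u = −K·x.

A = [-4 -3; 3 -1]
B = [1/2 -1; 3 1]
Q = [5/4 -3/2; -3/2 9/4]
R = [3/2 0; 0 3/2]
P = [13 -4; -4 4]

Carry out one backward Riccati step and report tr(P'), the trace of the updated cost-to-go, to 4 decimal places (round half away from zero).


33.4914

BᵀP = [-5.5000 10.0000; -17.0000 8.0000]
S = R + BᵀPB = [3/2 0; 0 3/2] + [27.2500 15.5000; 15.5000 25.0000] = [28.7500 15.5000; 15.5000 26.5000]
BᵀPA = [52.0000 6.5000; 92.0000 43.0000]
K = S⁻¹·BᵀPA = [-0.0920 -0.9475; 3.5255 2.1769]
A−BK = [-0.4285 -0.3494; -0.2495 -0.3343]
AᵀP(A−BK) = [20.4371 13.0007; 13.0007 9.5543]
P' = Q + AᵀP(A−BK) = [21.6871 11.5007; 11.5007 11.8043]
tr(P') = 33.4914


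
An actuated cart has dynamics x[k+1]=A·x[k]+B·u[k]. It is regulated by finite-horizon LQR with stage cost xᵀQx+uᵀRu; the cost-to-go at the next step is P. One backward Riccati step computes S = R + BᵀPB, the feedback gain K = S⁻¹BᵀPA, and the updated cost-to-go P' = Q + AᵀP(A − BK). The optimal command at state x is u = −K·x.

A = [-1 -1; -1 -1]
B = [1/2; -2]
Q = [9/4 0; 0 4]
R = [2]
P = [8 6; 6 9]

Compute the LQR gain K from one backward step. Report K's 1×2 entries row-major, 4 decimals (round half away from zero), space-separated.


BᵀP = [-8.0000 -15.0000]
S = R + BᵀPB = [2] + [26.0000] = [28.0000]
BᵀPA = [23.0000 23.0000]
K = S⁻¹·BᵀPA = [0.8214 0.8214]
A−BK = [-1.4107 -1.4107; 0.6429 0.6429]
AᵀP(A−BK) = [10.1071 10.1071; 10.1071 10.1071]
P' = Q + AᵀP(A−BK) = [12.3571 10.1071; 10.1071 14.1071]
tr(P') = 26.4643

0.8214 0.8214


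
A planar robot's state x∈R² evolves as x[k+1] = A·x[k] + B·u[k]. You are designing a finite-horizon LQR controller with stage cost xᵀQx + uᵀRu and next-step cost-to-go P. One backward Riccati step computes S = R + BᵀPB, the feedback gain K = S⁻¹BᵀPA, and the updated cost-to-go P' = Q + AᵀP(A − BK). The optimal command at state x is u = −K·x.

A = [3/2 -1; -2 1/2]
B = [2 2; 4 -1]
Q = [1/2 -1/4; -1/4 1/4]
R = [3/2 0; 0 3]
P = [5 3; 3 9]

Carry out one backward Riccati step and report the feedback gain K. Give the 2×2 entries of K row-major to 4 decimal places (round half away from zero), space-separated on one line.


BᵀP = [22.0000 42.0000; 7.0000 -3.0000]
S = R + BᵀPB = [3/2 0; 0 3] + [212.0000 2.0000; 2.0000 17.0000] = [213.5000 2.0000; 2.0000 20.0000]
BᵀPA = [-51.0000 -1.0000; 16.5000 -8.5000]
K = S⁻¹·BᵀPA = [-0.2468 -0.0007; 0.8497 -0.4249]
A−BK = [0.2943 -0.1487; -0.1630 0.0779]
AᵀP(A−BK) = [2.6416 -1.2745; -1.2745 0.6374]
P' = Q + AᵀP(A−BK) = [3.1416 -1.5245; -1.5245 0.8874]
tr(P') = 4.0290

-0.2468 -0.0007 0.8497 -0.4249


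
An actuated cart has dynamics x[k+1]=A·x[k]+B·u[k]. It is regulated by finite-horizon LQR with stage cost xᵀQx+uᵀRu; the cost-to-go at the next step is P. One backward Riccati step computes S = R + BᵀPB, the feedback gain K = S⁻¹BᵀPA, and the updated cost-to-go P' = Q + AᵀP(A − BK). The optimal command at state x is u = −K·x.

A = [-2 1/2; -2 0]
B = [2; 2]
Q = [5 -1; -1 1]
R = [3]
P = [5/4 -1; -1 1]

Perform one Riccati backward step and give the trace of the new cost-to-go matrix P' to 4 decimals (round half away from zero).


7.0469

BᵀP = [0.5000 0.0000]
S = R + BᵀPB = [3] + [1.0000] = [4.0000]
BᵀPA = [-1.0000 0.2500]
K = S⁻¹·BᵀPA = [-0.2500 0.0625]
A−BK = [-1.5000 0.3750; -1.5000 -0.1250]
AᵀP(A−BK) = [0.7500 -0.1875; -0.1875 0.2969]
P' = Q + AᵀP(A−BK) = [5.7500 -1.1875; -1.1875 1.2969]
tr(P') = 7.0469


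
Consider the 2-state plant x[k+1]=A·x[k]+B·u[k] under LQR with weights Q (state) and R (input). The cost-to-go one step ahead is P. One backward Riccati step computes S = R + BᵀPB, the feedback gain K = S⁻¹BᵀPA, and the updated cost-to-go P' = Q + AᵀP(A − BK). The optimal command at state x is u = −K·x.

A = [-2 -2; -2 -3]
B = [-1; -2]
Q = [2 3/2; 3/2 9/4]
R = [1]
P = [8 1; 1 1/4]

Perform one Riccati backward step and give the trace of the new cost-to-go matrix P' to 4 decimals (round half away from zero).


BᵀP = [-10.0000 -1.5000]
S = R + BᵀPB = [1] + [13.0000] = [14.0000]
BᵀPA = [23.0000 24.5000]
K = S⁻¹·BᵀPA = [1.6429 1.7500]
A−BK = [-0.3571 -0.2500; 1.2857 0.5000]
AᵀP(A−BK) = [3.2143 3.2500; 3.2500 3.3750]
P' = Q + AᵀP(A−BK) = [5.2143 4.7500; 4.7500 5.6250]
tr(P') = 10.8393

10.8393


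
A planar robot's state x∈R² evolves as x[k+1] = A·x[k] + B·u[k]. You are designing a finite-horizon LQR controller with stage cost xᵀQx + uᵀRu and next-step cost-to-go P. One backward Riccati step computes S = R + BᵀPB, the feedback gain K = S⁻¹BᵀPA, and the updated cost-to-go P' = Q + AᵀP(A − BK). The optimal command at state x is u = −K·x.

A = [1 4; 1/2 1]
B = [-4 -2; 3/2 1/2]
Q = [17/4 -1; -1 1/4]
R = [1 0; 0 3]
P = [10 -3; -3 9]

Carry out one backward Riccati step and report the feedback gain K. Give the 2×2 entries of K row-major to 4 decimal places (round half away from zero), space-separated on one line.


BᵀP = [-44.5000 25.5000; -21.5000 10.5000]
S = R + BᵀPB = [1 0; 0 3] + [216.2500 101.7500; 101.7500 48.2500] = [217.2500 101.7500; 101.7500 51.2500]
BᵀPA = [-31.7500 -152.5000; -16.2500 -75.5000]
K = S⁻¹·BᵀPA = [0.0336 -0.1709; -0.3838 -1.1338]
A−BK = [0.3668 1.0487; 0.6415 1.8233]
AᵀP(A−BK) = [4.0803 11.6485; 11.6485 33.3303]
P' = Q + AᵀP(A−BK) = [8.3303 10.6485; 10.6485 33.5803]
tr(P') = 41.9107

0.0336 -0.1709 -0.3838 -1.1338


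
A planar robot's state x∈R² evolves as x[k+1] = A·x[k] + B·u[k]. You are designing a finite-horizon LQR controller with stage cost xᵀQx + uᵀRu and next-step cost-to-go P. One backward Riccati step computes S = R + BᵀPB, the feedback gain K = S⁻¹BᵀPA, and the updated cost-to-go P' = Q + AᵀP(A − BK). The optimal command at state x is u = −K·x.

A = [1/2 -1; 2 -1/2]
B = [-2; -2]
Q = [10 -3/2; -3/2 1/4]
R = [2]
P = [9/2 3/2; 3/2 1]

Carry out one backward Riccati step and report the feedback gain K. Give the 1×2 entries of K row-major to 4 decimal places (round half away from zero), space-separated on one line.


-0.4444 0.4028

BᵀP = [-12.0000 -5.0000]
S = R + BᵀPB = [2] + [34.0000] = [36.0000]
BᵀPA = [-16.0000 14.5000]
K = S⁻¹·BᵀPA = [-0.4444 0.4028]
A−BK = [-0.3889 -0.1944; 1.1111 0.3056]
AᵀP(A−BK) = [1.0139 -0.1806; -0.1806 0.4097]
P' = Q + AᵀP(A−BK) = [11.0139 -1.6806; -1.6806 0.6597]
tr(P') = 11.6736


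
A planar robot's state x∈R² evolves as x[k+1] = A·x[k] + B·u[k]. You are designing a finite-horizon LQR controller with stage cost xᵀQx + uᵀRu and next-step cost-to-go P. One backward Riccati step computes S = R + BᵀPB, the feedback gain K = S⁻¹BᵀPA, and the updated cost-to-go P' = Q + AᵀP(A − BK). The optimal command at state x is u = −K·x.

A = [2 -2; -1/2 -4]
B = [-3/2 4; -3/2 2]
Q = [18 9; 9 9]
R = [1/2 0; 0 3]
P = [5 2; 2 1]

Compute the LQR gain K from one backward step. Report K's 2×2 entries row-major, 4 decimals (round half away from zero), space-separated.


-0.2813 1.1250 0.2408 -0.2574

BᵀP = [-10.5000 -4.5000; 24.0000 10.0000]
S = R + BᵀPB = [1/2 0; 0 3] + [22.5000 -51.0000; -51.0000 116.0000] = [23.0000 -51.0000; -51.0000 119.0000]
BᵀPA = [-18.7500 39.0000; 43.0000 -88.0000]
K = S⁻¹·BᵀPA = [-0.2813 1.1250; 0.2408 -0.2574]
A−BK = [0.6149 0.7169; -1.4035 -1.7978]
AᵀP(A−BK) = [0.6218 0.1599; 0.1599 1.4779]
P' = Q + AᵀP(A−BK) = [18.6218 9.1599; 9.1599 10.4779]
tr(P') = 29.0997


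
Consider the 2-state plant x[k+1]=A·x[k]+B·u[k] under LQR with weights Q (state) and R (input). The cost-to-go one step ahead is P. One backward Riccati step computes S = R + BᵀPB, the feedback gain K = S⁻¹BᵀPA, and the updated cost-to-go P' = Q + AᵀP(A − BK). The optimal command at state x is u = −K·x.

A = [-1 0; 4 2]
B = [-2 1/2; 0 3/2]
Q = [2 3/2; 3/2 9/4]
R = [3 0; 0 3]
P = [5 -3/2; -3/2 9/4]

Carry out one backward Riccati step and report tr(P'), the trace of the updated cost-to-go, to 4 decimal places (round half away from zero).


23.2142

BᵀP = [-10.0000 3.0000; 0.2500 2.6250]
S = R + BᵀPB = [3 0; 0 3] + [20.0000 -0.5000; -0.5000 4.0625] = [23.0000 -0.5000; -0.5000 7.0625]
BᵀPA = [22.0000 6.0000; 10.2500 5.2500]
K = S⁻¹·BᵀPA = [0.9896 0.2775; 1.5214 0.7630]
A−BK = [0.2185 0.1734; 1.7179 0.8555]
AᵀP(A−BK) = [15.6347 7.0751; 7.0751 3.3295]
P' = Q + AᵀP(A−BK) = [17.6347 8.5751; 8.5751 5.5795]
tr(P') = 23.2142


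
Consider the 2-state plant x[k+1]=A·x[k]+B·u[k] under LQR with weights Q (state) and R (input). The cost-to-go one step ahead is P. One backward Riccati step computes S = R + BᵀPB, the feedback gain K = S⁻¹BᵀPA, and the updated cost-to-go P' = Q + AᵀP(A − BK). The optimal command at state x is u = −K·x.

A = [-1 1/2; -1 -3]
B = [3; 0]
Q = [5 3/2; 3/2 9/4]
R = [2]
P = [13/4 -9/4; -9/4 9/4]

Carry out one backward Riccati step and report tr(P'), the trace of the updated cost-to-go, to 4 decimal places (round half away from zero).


15.5740

BᵀP = [9.7500 -6.7500]
S = R + BᵀPB = [2] + [29.2500] = [31.2500]
BᵀPA = [-3.0000 25.1250]
K = S⁻¹·BᵀPA = [-0.0960 0.8040]
A−BK = [-0.7120 -1.9120; -1.0000 -3.0000]
AᵀP(A−BK) = [0.7120 1.9120; 1.9120 7.6120]
P' = Q + AᵀP(A−BK) = [5.7120 3.4120; 3.4120 9.8620]
tr(P') = 15.5740


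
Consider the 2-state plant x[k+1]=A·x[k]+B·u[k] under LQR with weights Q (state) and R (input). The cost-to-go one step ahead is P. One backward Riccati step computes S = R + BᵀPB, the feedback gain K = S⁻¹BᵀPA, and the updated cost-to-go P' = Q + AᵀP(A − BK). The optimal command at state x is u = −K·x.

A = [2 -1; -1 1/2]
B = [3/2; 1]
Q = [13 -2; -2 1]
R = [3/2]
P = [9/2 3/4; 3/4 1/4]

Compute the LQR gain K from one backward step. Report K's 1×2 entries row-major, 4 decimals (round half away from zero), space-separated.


0.9646 -0.4823

BᵀP = [7.5000 1.3750]
S = R + BᵀPB = [3/2] + [12.6250] = [14.1250]
BᵀPA = [13.6250 -6.8125]
K = S⁻¹·BᵀPA = [0.9646 -0.4823]
A−BK = [0.5531 -0.2765; -1.9646 0.9823]
AᵀP(A−BK) = [2.1073 -1.0537; -1.0537 0.5268]
P' = Q + AᵀP(A−BK) = [15.1073 -3.0537; -3.0537 1.5268]
tr(P') = 16.6341


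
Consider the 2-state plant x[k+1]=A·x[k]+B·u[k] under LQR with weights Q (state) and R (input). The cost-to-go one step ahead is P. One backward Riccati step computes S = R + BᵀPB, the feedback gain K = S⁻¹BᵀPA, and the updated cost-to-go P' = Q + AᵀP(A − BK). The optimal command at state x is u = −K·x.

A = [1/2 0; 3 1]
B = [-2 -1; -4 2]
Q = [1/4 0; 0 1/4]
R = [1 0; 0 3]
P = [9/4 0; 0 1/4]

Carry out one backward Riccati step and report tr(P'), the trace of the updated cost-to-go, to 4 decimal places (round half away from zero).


1.1462

BᵀP = [-4.5000 -1.0000; -2.2500 0.5000]
S = R + BᵀPB = [1 0; 0 3] + [13.0000 2.5000; 2.5000 3.2500] = [14.0000 2.5000; 2.5000 6.2500]
BᵀPA = [-5.2500 -1.0000; 0.3750 0.5000]
K = S⁻¹·BᵀPA = [-0.4154 -0.0923; 0.2262 0.1169]
A−BK = [-0.1046 -0.0677; 0.8862 0.3969]
AᵀP(A−BK) = [0.5469 0.2215; 0.2215 0.0992]
P' = Q + AᵀP(A−BK) = [0.7969 0.2215; 0.2215 0.3492]
tr(P') = 1.1462


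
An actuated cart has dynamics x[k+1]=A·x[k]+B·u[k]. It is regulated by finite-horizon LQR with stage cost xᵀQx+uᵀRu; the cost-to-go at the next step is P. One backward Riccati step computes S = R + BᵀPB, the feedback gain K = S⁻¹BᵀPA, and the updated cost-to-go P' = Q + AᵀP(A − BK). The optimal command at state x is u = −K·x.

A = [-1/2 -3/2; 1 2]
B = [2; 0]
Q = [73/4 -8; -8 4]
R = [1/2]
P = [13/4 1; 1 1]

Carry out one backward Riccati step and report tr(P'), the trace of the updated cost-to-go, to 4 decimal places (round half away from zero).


25.8102

BᵀP = [6.5000 2.0000]
S = R + BᵀPB = [1/2] + [13.0000] = [13.5000]
BᵀPA = [-1.2500 -5.7500]
K = S⁻¹·BᵀPA = [-0.0926 -0.4259]
A−BK = [-0.3148 -0.6481; 1.0000 2.0000]
AᵀP(A−BK) = [0.6968 1.4051; 1.4051 2.8634]
P' = Q + AᵀP(A−BK) = [18.9468 -6.5949; -6.5949 6.8634]
tr(P') = 25.8102


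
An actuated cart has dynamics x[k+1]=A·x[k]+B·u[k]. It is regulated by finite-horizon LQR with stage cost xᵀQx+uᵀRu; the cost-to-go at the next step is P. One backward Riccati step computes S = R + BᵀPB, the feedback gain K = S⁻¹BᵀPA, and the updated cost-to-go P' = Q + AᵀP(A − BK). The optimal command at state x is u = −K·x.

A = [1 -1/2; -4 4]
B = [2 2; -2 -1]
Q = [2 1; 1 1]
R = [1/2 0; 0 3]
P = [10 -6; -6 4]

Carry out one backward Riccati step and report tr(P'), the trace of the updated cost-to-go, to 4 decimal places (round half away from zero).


7.2620

BᵀP = [32.0000 -20.0000; 26.0000 -16.0000]
S = R + BᵀPB = [1/2 0; 0 3] + [104.0000 84.0000; 84.0000 68.0000] = [104.5000 84.0000; 84.0000 71.0000]
BᵀPA = [112.0000 -96.0000; 90.0000 -77.0000]
K = S⁻¹·BᵀPA = [1.0784 -0.9574; -0.0083 0.0481]
A−BK = [-1.1403 1.3184; -1.8514 2.1334]
AᵀP(A−BK) = [1.9615 -2.1087; -2.1087 2.3006]
P' = Q + AᵀP(A−BK) = [3.9615 -1.1087; -1.1087 3.3006]
tr(P') = 7.2620


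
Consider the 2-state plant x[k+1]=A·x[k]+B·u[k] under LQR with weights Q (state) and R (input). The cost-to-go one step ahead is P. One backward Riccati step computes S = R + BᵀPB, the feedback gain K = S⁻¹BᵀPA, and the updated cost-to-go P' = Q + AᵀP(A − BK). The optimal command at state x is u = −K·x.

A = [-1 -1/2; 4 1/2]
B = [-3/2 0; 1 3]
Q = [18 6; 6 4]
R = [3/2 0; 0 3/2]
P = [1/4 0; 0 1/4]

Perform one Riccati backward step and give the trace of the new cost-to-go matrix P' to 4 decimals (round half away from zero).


BᵀP = [-0.3750 0.2500; 0.0000 0.7500]
S = R + BᵀPB = [3/2 0; 0 3/2] + [0.8125 0.7500; 0.7500 2.2500] = [2.3125 0.7500; 0.7500 3.7500]
BᵀPA = [1.3750 0.3125; 3.0000 0.3750]
K = S⁻¹·BᵀPA = [0.3584 0.1098; 0.7283 0.0780]
A−BK = [-0.4624 -0.3353; 1.4566 0.1561]
AᵀP(A−BK) = [1.5723 0.2399; 0.2399 0.0614]
P' = Q + AᵀP(A−BK) = [19.5723 6.2399; 6.2399 4.0614]
tr(P') = 23.6337

23.6337
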